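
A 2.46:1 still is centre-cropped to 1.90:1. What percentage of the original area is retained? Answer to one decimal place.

1.90:1 is narrower than 2.46:1, so the crop keeps the full height and trims the width.
(1.900)/(2.460) ≈ 0.772 of the area survives.

77.2%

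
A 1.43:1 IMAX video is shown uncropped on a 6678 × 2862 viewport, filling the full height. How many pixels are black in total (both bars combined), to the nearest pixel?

7399243 pixels

Content width = 2862 × 1.430 ≈ 4092.6600 px.
Leftover width: 6678 − 4092.6600 = 2585.3400 px.
Bar area = 2585.3400 × 2862 ≈ 7399243 px.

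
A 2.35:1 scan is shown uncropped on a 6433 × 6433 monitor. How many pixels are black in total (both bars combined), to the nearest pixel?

2.35:1 (2.350) > 1:1 (1.000), so the scan fills the width.
That makes the image 2737.4468 px tall (6433 / 2.350).
Leftover height: 6433 − 2737.4468 = 3695.5532 px.
Across the 6433-px span: 3695.5532 × 6433 ≈ 23773494 px.

23773494 pixels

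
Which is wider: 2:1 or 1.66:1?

2 and 1.66; 2 > 1.66.

2:1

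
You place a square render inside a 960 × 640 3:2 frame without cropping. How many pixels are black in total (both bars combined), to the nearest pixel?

Since 1.000 < 1.500, the render is height-limited.
Content width = 640 × 1/1 ≈ 640.0000 px.
960 − 640.0000 = 320.0000 px of bars.
That's 320.0000 × 640 ≈ 204800 black pixels.

204800 pixels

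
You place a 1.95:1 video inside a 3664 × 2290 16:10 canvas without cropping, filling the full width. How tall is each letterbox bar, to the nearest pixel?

206 px

That makes the image 1878.97 px tall (3664 / 1.950).
Leftover height: 2290 − 1878.97 = 411.03 px → 205.51 each side.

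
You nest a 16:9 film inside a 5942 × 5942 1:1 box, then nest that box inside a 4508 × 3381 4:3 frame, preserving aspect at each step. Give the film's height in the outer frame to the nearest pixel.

First fit — 16:9 into 5942×5942 spans the width: 5942.00 × 3342.38.
Second fit — the 1:1 canvas into 4508×3381 spans the height: 3381.00 × 3381.00 (×0.5690 from 5942×5942).
The film scales with it: height 3342.38 × 0.5690 ≈ 1901.81.

1902 px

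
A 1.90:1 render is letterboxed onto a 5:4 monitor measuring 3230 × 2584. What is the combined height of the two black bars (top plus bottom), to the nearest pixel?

1.90:1 (1.900) > 5:4 (1.250), so the render fills the width.
Content height = 3230 / 1.900 ≈ 1700.00 px.
Black = 2584 − 1700.00 = 884.00 px.

884 px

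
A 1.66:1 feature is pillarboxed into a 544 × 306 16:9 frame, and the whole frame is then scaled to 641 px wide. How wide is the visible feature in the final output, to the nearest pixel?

599 px

In the 544×306 frame the feature fills the height: width = 306 × 1.660 ≈ 507.96 px.
The frame scales by 641/544 = 1.1783; 507.96 × 1.1783 ≈ 598.53 px.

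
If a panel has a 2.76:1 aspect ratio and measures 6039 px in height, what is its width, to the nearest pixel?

16668 px

At 2.76:1, 6039 × 2.760 ≈ 16667.64.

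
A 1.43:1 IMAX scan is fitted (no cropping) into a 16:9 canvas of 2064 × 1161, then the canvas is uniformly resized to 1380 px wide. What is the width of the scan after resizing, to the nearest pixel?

Fitted into 2064×1161, the scan spans the height; its width is 1161 × 1.430 ≈ 1660.23 px.
Resizing to 1380 px wide multiplies everything by 0.6686: 1660.23 → 1110.04 px.

1110 px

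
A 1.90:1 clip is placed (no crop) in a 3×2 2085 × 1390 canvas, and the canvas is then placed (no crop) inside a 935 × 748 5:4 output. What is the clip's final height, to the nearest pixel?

492 px

Inside the 2085×1390 canvas the clip is width-limited at 2085.00 × 1097.37.
Second fit — the 3×2 canvas into 935×748 spans the width: 935.00 × 623.33 (×0.4484 from 2085×1390).
So the clip's height is 1097.37 × 0.4484 ≈ 492.11.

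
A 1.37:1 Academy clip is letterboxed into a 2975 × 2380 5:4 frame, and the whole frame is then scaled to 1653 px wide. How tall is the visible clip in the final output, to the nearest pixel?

1207 px

At 2975×2380 the clip is width-limited, so height = 2975 / 1.370 ≈ 2171.53 px.
The frame scales by 1653/2975 = 0.5556; 2171.53 × 0.5556 ≈ 1206.57 px.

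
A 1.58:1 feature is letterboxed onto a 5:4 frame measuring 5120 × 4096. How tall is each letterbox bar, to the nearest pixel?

1.58:1 is wider than 5:4, so it spans the full width.
That makes the image 3240.51 px tall (5120 / 1.580).
Black = 4096 − 3240.51 = 855.49 px, or 427.75 per bar.

428 px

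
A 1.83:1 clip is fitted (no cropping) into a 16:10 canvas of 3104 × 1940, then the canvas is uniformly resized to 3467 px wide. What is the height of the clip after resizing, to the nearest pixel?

1895 px

In the 3104×1940 frame the clip fills the width: height = 3104 / 1.830 ≈ 1696.17 px.
Resizing to 3467 px wide multiplies everything by 1.1169: 1696.17 → 1894.54 px.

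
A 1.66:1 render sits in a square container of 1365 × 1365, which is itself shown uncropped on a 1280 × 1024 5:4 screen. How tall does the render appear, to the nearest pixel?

617 px

First fit — 1.66:1 into 1365×1365 spans the width: 1365.00 × 822.29.
The square canvas is height-limited in 1280×1024, giving 1024.00 × 1024.00; scale factor 0.7502.
The render scales with it: height 822.29 × 0.7502 ≈ 616.87.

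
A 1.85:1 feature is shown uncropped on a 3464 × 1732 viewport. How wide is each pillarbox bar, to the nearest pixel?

1.85:1 is narrower than 2:1, so it spans the full height.
That makes the image 3204.20 px wide (1732 × 1.850).
3464 − 3204.20 = 259.80 px of bars (129.90 each).

130 px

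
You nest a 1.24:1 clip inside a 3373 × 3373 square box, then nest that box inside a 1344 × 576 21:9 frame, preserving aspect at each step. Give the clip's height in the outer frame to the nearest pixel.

First fit — 1.24:1 into 3373×3373 spans the width: 3373.00 × 2720.16.
The square canvas is height-limited in 1344×576, giving 576.00 × 576.00; scale factor 0.1708.
Applying the same ×0.1708: 2720.16 → 464.52.

465 px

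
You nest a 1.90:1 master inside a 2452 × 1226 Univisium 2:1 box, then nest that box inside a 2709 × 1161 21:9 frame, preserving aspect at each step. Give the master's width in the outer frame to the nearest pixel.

2206 px

Inside the 2452×1226 canvas the master is height-limited at 2329.40 × 1226.00.
Univisium 2:1 in 2709×1161: fills the height, so the intermediate becomes 2322.00 × 1161.00 — a scale of ×0.9470.
The master scales with it: width 2329.40 × 0.9470 ≈ 2205.90.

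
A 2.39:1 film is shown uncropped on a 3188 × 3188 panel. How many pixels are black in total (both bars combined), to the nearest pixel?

5910899 pixels

2.39:1 is wider than 1:1, so it spans the full width.
That makes the image 1333.8912 px tall (3188 / 2.390).
Black = 3188 − 1333.8912 = 1854.1088 px.
That's 1854.1088 × 3188 ≈ 5910899 black pixels.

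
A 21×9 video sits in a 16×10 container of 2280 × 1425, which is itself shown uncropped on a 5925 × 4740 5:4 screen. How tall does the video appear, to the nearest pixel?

2539 px

First fit — 21×9 into 2280×1425 spans the width: 2280.00 × 977.14.
16×10 in 5925×4740: fills the width, so the intermediate becomes 5925.00 × 3703.12 — a scale of ×2.5987.
Applying the same ×2.5987: 977.14 → 2539.29.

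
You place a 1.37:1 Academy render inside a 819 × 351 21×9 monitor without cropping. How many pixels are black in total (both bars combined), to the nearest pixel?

1.37:1 Academy is narrower than 21×9, so it spans the full height.
Content width = 351 × 1.370 ≈ 480.8700 px.
819 − 480.8700 = 338.1300 px of bars.
That's 338.1300 × 351 ≈ 118684 black pixels.

118684 pixels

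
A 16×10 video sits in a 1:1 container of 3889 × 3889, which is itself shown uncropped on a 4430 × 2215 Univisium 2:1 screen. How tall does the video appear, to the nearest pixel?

First fit — 16×10 into 3889×3889 spans the width: 3889.00 × 2430.62.
Second fit — the 1:1 canvas into 4430×2215 spans the height: 2215.00 × 2215.00 (×0.5696 from 3889×3889).
So the video's height is 2430.62 × 0.5696 ≈ 1384.38.

1384 px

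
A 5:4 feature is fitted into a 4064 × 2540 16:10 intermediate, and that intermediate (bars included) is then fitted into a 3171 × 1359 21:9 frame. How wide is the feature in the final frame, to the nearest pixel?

First fit — 5:4 into 4064×2540 spans the height: 3175.00 × 2540.00.
The 16:10 canvas is height-limited in 3171×1359, giving 2174.40 × 1359.00; scale factor 0.5350.
So the feature's width is 3175.00 × 0.5350 ≈ 1698.75.

1699 px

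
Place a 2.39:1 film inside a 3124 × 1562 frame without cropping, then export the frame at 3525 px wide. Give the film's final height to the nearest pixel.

1475 px

Fitted into 3124×1562, the film spans the width; its height is 3124 / 2.390 ≈ 1307.11 px.
Resizing to 3525 px wide multiplies everything by 1.1284: 1307.11 → 1474.90 px.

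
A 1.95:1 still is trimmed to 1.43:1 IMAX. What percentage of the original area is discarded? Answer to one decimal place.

26.7%

The height stays; only width is cut (since 1.43:1 IMAX is narrower than 1.95:1).
Area ratio = (1.430)/(1.950) = 73.33%; the remaining 26.67% is cropped out.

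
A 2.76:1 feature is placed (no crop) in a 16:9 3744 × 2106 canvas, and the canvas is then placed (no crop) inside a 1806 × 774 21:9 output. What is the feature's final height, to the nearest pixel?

499 px

Inside the 3744×2106 canvas the feature is width-limited at 3744.00 × 1356.52.
Second fit — the 16:9 canvas into 1806×774 spans the height: 1376.00 × 774.00 (×0.3675 from 3744×2106).
So the feature's height is 1356.52 × 0.3675 ≈ 498.55.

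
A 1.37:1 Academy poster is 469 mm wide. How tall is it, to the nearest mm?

Height = 469 / 1.370 = 342.34.

342 mm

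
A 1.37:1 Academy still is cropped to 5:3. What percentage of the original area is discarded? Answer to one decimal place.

Going from 1.37:1 Academy to 5:3 means cutting height while keeping width.
(1.370)/(1.667) ≈ 0.822 of the area survives, leaving 17.80% discarded.

17.8%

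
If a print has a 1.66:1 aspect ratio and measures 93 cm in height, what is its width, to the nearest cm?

154 cm

Width = 93 × 1.660 = 154.38.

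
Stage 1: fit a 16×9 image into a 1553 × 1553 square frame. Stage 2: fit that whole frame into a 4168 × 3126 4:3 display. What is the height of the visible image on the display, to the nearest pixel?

1758 px

16×9 in 1553×1553: fills the width, so the image is 1553.00 × 873.56.
Second fit — the square canvas into 4168×3126 spans the height: 3126.00 × 3126.00 (×2.0129 from 1553×1553).
So the image's height is 873.56 × 2.0129 ≈ 1758.38.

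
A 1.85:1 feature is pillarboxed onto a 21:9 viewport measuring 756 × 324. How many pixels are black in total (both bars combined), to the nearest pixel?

1.85:1 (1.850) < 21:9 (2.333), so the feature fills the height.
The feature is 324 × 1.850 ≈ 599.4000 px wide.
756 − 599.4000 = 156.6000 px of bars.
Across the 324-px span: 156.6000 × 324 ≈ 50738 px.

50738 pixels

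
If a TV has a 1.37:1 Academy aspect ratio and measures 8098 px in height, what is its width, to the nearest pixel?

8098 × 1.370 = 11094.26.

11094 px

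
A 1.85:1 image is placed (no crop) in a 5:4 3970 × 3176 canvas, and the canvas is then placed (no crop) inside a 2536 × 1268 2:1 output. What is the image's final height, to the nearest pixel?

857 px

First fit — 1.85:1 into 3970×3176 spans the width: 3970.00 × 2145.95.
The 5:4 canvas is height-limited in 2536×1268, giving 1585.00 × 1268.00; scale factor 0.3992.
Applying the same ×0.3992: 2145.95 → 856.76.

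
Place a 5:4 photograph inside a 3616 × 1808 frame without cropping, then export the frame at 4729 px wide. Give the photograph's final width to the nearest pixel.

Fitted into 3616×1808, the photograph spans the height; its width is 1808 × 5/4 ≈ 2260.00 px.
The frame scales by 4729/3616 = 1.3078; 2260.00 × 1.3078 ≈ 2955.62 px.

2956 px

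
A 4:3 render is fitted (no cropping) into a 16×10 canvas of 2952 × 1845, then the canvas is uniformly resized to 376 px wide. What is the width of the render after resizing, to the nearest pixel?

At 2952×1845 the render is height-limited, so width = 1845 × 4/3 ≈ 2460.00 px.
Resizing to 376 px wide multiplies everything by 0.1274: 2460.00 → 313.33 px.

313 px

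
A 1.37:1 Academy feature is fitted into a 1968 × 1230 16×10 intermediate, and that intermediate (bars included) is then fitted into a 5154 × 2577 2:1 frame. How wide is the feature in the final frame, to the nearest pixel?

First fit — 1.37:1 Academy into 1968×1230 spans the height: 1685.10 × 1230.00.
16×10 in 5154×2577: fills the height, so the intermediate becomes 4123.20 × 2577.00 — a scale of ×2.0951.
The feature scales with it: width 1685.10 × 2.0951 ≈ 3530.49.

3530 px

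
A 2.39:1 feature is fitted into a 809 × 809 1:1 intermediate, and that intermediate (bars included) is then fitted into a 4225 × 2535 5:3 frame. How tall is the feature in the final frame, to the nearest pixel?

1061 px

2.39:1 in 809×809: fills the width, so the feature is 809.00 × 338.49.
Second fit — the 1:1 canvas into 4225×2535 spans the height: 2535.00 × 2535.00 (×3.1335 from 809×809).
So the feature's height is 338.49 × 3.1335 ≈ 1060.67.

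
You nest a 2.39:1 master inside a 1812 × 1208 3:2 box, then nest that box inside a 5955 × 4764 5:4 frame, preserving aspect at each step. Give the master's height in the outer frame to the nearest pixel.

2492 px

Inside the 1812×1208 canvas the master is width-limited at 1812.00 × 758.16.
The 3:2 canvas is width-limited in 5955×4764, giving 5955.00 × 3970.00; scale factor 3.2864.
The master scales with it: height 758.16 × 3.2864 ≈ 2491.63.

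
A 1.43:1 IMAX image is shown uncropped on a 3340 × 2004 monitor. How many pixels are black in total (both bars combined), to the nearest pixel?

950457 pixels

1.43:1 IMAX is narrower than 5:3, so it spans the full height.
That makes the image 2865.7200 px wide (2004 × 1.430).
Black = 3340 − 2865.7200 = 474.2800 px.
Bar area = 474.2800 × 2004 ≈ 950457 px.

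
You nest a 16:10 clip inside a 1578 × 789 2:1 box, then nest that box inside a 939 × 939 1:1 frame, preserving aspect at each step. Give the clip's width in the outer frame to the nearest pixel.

Inside the 1578×789 canvas the clip is height-limited at 1262.40 × 789.00.
2:1 in 939×939: fills the width, so the intermediate becomes 939.00 × 469.50 — a scale of ×0.5951.
So the clip's width is 1262.40 × 0.5951 ≈ 751.20.

751 px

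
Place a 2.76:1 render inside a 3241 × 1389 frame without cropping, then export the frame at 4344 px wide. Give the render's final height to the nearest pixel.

1574 px

Fitted into 3241×1389, the render spans the width; its height is 3241 / 2.760 ≈ 1174.28 px.
Scaling 3241 → 4344 is ×1.3403, so the height becomes 1174.28 × 1.3403 ≈ 1573.91 px.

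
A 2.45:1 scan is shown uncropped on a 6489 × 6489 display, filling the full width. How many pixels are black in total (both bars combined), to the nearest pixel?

24920541 pixels

The scan is 6489 / 2.450 ≈ 2648.5714 px tall.
Black = 6489 − 2648.5714 = 3840.4286 px.
That's 3840.4286 × 6489 ≈ 24920541 black pixels.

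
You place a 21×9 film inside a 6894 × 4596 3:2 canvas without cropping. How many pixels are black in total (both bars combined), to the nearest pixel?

21×9 is wider than 3:2, so it spans the full width.
The film is 6894 × 9/21 ≈ 2954.5714 px tall.
Black = 4596 − 2954.5714 = 1641.4286 px.
Bar area = 1641.4286 × 6894 ≈ 11316009 px.

11316009 pixels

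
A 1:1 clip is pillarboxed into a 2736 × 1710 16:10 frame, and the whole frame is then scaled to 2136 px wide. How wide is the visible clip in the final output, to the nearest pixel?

At 2736×1710 the clip is height-limited, so width = 1710 × 1/1 ≈ 1710.00 px.
Resizing to 2136 px wide multiplies everything by 0.7807: 1710.00 → 1335.00 px.

1335 px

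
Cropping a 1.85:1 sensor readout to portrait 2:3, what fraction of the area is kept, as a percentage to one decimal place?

The height stays; only width is cut (since portrait 2:3 is narrower than 1.85:1).
Area ratio = (0.667)/(1.850) = 36.04% retained.

36.0%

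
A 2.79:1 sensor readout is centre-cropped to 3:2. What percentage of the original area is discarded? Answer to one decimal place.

46.2%

3:2 is narrower than 2.79:1, so the crop keeps the full height and trims the width.
(1.500)/(2.790) ≈ 0.538 of the area survives, leaving 46.24% discarded.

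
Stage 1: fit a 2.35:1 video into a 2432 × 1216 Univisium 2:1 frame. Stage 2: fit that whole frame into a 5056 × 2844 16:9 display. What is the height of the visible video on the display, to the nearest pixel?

2151 px

2.35:1 in 2432×1216: fills the width, so the video is 2432.00 × 1034.89.
Univisium 2:1 in 5056×2844: fills the width, so the intermediate becomes 5056.00 × 2528.00 — a scale of ×2.0789.
The video scales with it: height 1034.89 × 2.0789 ≈ 2151.49.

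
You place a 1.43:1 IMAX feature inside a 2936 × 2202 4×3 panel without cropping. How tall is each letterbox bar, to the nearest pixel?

74 px

Since 1.430 > 1.333, the feature is width-limited.
The feature is 2936 / 1.430 ≈ 2053.15 px tall.
Black = 2202 − 2053.15 = 148.85 px, or 74.43 per bar.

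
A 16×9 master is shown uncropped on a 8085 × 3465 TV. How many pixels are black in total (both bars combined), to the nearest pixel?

6670125 pixels

16×9 is narrower than 21×9, so it spans the full height.
Content width = 3465 × 16/9 ≈ 6160.0000 px.
Black = 8085 − 6160.0000 = 1925.0000 px.
That's 1925.0000 × 3465 ≈ 6670125 black pixels.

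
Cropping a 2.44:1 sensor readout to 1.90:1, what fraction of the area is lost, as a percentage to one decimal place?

22.1%

Going from 2.44:1 to 1.90:1 means cutting width while keeping height.
Area ratio = (1.900)/(2.440) = 77.87%; the remaining 22.13% is cropped out.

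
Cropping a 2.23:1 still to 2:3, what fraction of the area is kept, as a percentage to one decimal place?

2:3 is narrower than 2.23:1, so the crop keeps the full height and trims the width.
Area ratio = (0.667)/(2.230) = 29.90% retained.

29.9%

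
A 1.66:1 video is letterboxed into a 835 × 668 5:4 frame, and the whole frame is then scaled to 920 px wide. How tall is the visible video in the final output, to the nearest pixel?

554 px

Fitted into 835×668, the video spans the width; its height is 835 / 1.660 ≈ 503.01 px.
Resizing to 920 px wide multiplies everything by 1.1018: 503.01 → 554.22 px.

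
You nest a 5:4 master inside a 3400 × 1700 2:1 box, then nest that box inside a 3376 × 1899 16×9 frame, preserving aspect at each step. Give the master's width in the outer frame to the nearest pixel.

Inside the 3400×1700 canvas the master is height-limited at 2125.00 × 1700.00.
The 2:1 canvas is width-limited in 3376×1899, giving 3376.00 × 1688.00; scale factor 0.9929.
The master scales with it: width 2125.00 × 0.9929 ≈ 2110.00.

2110 px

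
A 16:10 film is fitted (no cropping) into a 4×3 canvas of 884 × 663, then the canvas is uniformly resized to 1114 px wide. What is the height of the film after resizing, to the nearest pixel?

Fitted into 884×663, the film spans the width; its height is 884 × 10/16 ≈ 552.50 px.
Scaling 884 → 1114 is ×1.2602, so the height becomes 552.50 × 1.2602 ≈ 696.25 px.

696 px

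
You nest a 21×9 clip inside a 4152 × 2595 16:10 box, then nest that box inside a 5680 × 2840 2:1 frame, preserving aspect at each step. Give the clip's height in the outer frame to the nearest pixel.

First fit — 21×9 into 4152×2595 spans the width: 4152.00 × 1779.43.
Second fit — the 16:10 canvas into 5680×2840 spans the height: 4544.00 × 2840.00 (×1.0944 from 4152×2595).
The clip scales with it: height 1779.43 × 1.0944 ≈ 1947.43.

1947 px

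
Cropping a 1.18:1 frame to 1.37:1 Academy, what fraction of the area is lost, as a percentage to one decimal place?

1.37:1 Academy is wider than 1.18:1, so the crop keeps the full width and trims the height.
Fraction kept = (1.180)/(1.370) ≈ 86.13%, so 13.87% is lost.

13.9%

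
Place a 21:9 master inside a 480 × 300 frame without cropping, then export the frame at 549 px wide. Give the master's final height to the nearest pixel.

235 px

In the 480×300 frame the master fills the width: height = 480 × 9/21 ≈ 205.71 px.
The frame scales by 549/480 = 1.1438; 205.71 × 1.1438 ≈ 235.29 px.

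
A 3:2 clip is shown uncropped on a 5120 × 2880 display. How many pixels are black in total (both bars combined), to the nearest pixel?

Since 1.500 < 1.778, the clip is height-limited.
That makes the image 4320.0000 px wide (2880 × 3/2).
5120 − 4320.0000 = 800.0000 px of bars.
Across the 2880-px span: 800.0000 × 2880 ≈ 2304000 px.

2304000 pixels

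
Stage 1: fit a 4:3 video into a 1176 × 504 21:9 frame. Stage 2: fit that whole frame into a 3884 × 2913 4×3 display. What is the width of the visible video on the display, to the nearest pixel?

2219 px

4:3 in 1176×504: fills the height, so the video is 672.00 × 504.00.
Second fit — the 21:9 canvas into 3884×2913 spans the width: 3884.00 × 1664.57 (×3.3027 from 1176×504).
So the video's width is 672.00 × 3.3027 ≈ 2219.43.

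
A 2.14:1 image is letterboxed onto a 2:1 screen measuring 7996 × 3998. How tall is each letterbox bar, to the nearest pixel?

Since 2.140 > 2.000, the image is width-limited.
The image is 7996 / 2.140 ≈ 3736.45 px tall.
3998 − 3736.45 = 261.55 px of bars (130.78 each).

131 px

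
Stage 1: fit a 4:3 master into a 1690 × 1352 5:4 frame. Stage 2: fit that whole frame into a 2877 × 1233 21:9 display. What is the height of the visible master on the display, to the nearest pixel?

Inside the 1690×1352 canvas the master is width-limited at 1690.00 × 1267.50.
5:4 in 2877×1233: fills the height, so the intermediate becomes 1541.25 × 1233.00 — a scale of ×0.9120.
Applying the same ×0.9120: 1267.50 → 1155.94.

1156 px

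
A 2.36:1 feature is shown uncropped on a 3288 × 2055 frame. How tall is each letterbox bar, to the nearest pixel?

2.36:1 (2.360) > 16×10 (1.600), so the feature fills the width.
Content height = 3288 / 2.360 ≈ 1393.22 px.
Leftover height: 2055 − 1393.22 = 661.78 px → 330.89 each side.

331 px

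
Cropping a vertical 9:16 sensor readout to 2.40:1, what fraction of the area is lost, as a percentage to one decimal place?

76.6%

2.40:1 is wider than vertical 9:16, so the crop keeps the full width and trims the height.
Area ratio = (0.562)/(2.400) = 23.44%; the remaining 76.56% is cropped out.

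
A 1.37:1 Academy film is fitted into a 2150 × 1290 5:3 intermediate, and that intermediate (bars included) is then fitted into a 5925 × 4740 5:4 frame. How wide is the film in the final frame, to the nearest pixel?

Inside the 2150×1290 canvas the film is height-limited at 1767.30 × 1290.00.
Second fit — the 5:3 canvas into 5925×4740 spans the width: 5925.00 × 3555.00 (×2.7558 from 2150×1290).
So the film's width is 1767.30 × 2.7558 ≈ 4870.35.

4870 px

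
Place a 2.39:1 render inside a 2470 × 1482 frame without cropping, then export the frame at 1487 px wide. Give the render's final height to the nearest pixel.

In the 2470×1482 frame the render fills the width: height = 2470 / 2.390 ≈ 1033.47 px.
Resizing to 1487 px wide multiplies everything by 0.6020: 1033.47 → 622.18 px.

622 px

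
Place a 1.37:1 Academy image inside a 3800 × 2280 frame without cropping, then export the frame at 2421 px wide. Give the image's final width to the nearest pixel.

1990 px

Fitted into 3800×2280, the image spans the height; its width is 2280 × 1.370 ≈ 3123.60 px.
Resizing to 2421 px wide multiplies everything by 0.6371: 3123.60 → 1990.06 px.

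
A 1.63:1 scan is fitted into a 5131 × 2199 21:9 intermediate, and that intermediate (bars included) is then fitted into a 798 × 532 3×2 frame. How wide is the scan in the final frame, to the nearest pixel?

First fit — 1.63:1 into 5131×2199 spans the height: 3584.37 × 2199.00.
21:9 in 798×532: fills the width, so the intermediate becomes 798.00 × 342.00 — a scale of ×0.1555.
The scan scales with it: width 3584.37 × 0.1555 ≈ 557.46.

557 px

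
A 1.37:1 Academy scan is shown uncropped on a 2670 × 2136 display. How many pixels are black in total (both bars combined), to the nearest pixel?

1.37:1 Academy is wider than 5:4, so it spans the full width.
Content height = 2670 / 1.370 ≈ 1948.9051 px.
Leftover height: 2136 − 1948.9051 = 187.0949 px.
Across the 2670-px span: 187.0949 × 2670 ≈ 499543 px.

499543 pixels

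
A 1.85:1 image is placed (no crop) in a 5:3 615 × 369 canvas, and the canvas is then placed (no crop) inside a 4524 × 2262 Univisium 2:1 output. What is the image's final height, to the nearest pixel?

Inside the 615×369 canvas the image is width-limited at 615.00 × 332.43.
5:3 in 4524×2262: fills the height, so the intermediate becomes 3770.00 × 2262.00 — a scale of ×6.1301.
The image scales with it: height 332.43 × 6.1301 ≈ 2037.84.

2038 px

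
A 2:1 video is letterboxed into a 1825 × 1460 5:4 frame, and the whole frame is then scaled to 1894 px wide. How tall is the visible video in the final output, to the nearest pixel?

Fitted into 1825×1460, the video spans the width; its height is 1825 × 1/2 ≈ 912.50 px.
Scaling 1825 → 1894 is ×1.0378, so the height becomes 912.50 × 1.0378 ≈ 947.00 px.

947 px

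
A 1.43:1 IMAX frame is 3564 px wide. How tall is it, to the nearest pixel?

3564 / 1.430 = 2492.31.

2492 px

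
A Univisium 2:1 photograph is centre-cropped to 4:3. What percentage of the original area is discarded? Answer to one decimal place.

Going from Univisium 2:1 to 4:3 means cutting width while keeping height.
(1.333)/(2.000) ≈ 0.667 of the area survives, leaving 33.33% discarded.

33.3%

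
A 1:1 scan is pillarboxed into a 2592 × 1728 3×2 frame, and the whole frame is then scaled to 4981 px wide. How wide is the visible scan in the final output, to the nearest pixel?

At 2592×1728 the scan is height-limited, so width = 1728 × 1/1 ≈ 1728.00 px.
The frame scales by 4981/2592 = 1.9217; 1728.00 × 1.9217 ≈ 3320.67 px.

3321 px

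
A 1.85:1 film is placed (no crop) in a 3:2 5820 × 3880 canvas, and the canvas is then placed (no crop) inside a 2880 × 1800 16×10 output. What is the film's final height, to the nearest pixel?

First fit — 1.85:1 into 5820×3880 spans the width: 5820.00 × 3145.95.
3:2 in 2880×1800: fills the height, so the intermediate becomes 2700.00 × 1800.00 — a scale of ×0.4639.
Applying the same ×0.4639: 3145.95 → 1459.46.

1459 px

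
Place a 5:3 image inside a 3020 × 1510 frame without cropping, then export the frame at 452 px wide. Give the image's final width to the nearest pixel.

In the 3020×1510 frame the image fills the height: width = 1510 × 5/3 ≈ 2516.67 px.
Resizing to 452 px wide multiplies everything by 0.1497: 2516.67 → 376.67 px.

377 px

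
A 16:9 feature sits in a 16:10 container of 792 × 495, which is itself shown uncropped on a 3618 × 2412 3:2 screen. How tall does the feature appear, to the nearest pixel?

2035 px

First fit — 16:9 into 792×495 spans the width: 792.00 × 445.50.
The 16:10 canvas is width-limited in 3618×2412, giving 3618.00 × 2261.25; scale factor 4.5682.
Applying the same ×4.5682: 445.50 → 2035.12.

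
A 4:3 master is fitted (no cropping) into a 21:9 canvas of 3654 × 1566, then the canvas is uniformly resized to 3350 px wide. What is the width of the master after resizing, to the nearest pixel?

At 3654×1566 the master is height-limited, so width = 1566 × 4/3 ≈ 2088.00 px.
Scaling 3654 → 3350 is ×0.9168, so the width becomes 2088.00 × 0.9168 ≈ 1914.29 px.

1914 px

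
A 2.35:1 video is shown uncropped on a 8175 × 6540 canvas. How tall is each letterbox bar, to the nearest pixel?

1531 px

Since 2.350 > 1.250, the video is width-limited.
Content height = 8175 / 2.350 ≈ 3478.72 px.
Black = 6540 − 3478.72 = 3061.28 px, or 1530.64 per bar.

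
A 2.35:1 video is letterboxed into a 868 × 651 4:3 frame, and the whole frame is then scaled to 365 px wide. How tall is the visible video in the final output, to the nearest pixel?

Fitted into 868×651, the video spans the width; its height is 868 / 2.350 ≈ 369.36 px.
Scaling 868 → 365 is ×0.4205, so the height becomes 369.36 × 0.4205 ≈ 155.32 px.

155 px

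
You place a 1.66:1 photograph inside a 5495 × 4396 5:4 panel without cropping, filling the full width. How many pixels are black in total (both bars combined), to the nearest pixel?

Content height = 5495 / 1.660 ≈ 3310.2410 px.
Black = 4396 − 3310.2410 = 1085.7590 px.
That's 1085.7590 × 5495 ≈ 5966246 black pixels.

5966246 pixels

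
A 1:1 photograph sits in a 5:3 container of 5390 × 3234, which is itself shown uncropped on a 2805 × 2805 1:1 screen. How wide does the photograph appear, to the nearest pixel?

1683 px

Inside the 5390×3234 canvas the photograph is height-limited at 3234.00 × 3234.00.
5:3 in 2805×2805: fills the width, so the intermediate becomes 2805.00 × 1683.00 — a scale of ×0.5204.
Applying the same ×0.5204: 3234.00 → 1683.00.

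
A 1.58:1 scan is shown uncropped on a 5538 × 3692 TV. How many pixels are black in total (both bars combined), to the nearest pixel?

1.58:1 is wider than 3:2, so it spans the full width.
Content height = 5538 / 1.580 ≈ 3505.0633 px.
Leftover height: 3692 − 3505.0633 = 186.9367 px.
Bar area = 186.9367 × 5538 ≈ 1035255 px.

1035255 pixels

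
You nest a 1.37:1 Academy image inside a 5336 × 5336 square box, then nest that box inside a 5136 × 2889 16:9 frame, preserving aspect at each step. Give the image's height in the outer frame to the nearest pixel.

2109 px

1.37:1 Academy in 5336×5336: fills the width, so the image is 5336.00 × 3894.89.
square in 5136×2889: fills the height, so the intermediate becomes 2889.00 × 2889.00 — a scale of ×0.5414.
The image scales with it: height 3894.89 × 0.5414 ≈ 2108.76.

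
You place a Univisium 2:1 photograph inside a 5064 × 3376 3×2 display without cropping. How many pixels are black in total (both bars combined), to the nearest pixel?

4274016 pixels

Since 2.000 > 1.500, the photograph is width-limited.
That makes the image 2532.0000 px tall (5064 × 1/2).
Black = 3376 − 2532.0000 = 844.0000 px.
Bar area = 844.0000 × 5064 ≈ 4274016 px.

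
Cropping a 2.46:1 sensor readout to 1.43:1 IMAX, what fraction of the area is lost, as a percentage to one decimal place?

41.9%

Going from 2.46:1 to 1.43:1 IMAX means cutting width while keeping height.
Area ratio = (1.430)/(2.460) = 58.13%; the remaining 41.87% is cropped out.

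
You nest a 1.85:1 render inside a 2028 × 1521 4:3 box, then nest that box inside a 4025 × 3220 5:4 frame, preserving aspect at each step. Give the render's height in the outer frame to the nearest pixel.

Inside the 2028×1521 canvas the render is width-limited at 2028.00 × 1096.22.
Second fit — the 4:3 canvas into 4025×3220 spans the width: 4025.00 × 3018.75 (×1.9847 from 2028×1521).
Applying the same ×1.9847: 1096.22 → 2175.68.

2176 px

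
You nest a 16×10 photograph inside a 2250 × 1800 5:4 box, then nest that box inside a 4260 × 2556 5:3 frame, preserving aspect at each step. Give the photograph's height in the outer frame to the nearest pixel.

Inside the 2250×1800 canvas the photograph is width-limited at 2250.00 × 1406.25.
The 5:4 canvas is height-limited in 4260×2556, giving 3195.00 × 2556.00; scale factor 1.4200.
Applying the same ×1.4200: 1406.25 → 1996.88.

1997 px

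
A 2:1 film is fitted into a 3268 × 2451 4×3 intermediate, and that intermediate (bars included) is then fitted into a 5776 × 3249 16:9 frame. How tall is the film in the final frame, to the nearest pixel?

2166 px

First fit — 2:1 into 3268×2451 spans the width: 3268.00 × 1634.00.
4×3 in 5776×3249: fills the height, so the intermediate becomes 4332.00 × 3249.00 — a scale of ×1.3256.
The film scales with it: height 1634.00 × 1.3256 ≈ 2166.00.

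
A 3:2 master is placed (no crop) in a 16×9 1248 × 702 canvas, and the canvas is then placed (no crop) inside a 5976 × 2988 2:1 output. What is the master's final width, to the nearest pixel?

4482 px

Inside the 1248×702 canvas the master is height-limited at 1053.00 × 702.00.
16×9 in 5976×2988: fills the height, so the intermediate becomes 5312.00 × 2988.00 — a scale of ×4.2564.
The master scales with it: width 1053.00 × 4.2564 ≈ 4482.00.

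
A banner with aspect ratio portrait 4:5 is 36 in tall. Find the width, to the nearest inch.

At portrait 4:5, 36·4/5 ≈ 28.80.

29 in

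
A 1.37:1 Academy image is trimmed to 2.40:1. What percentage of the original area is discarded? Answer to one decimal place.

42.9%

The width stays; only height is cut (since 2.40:1 is wider than 1.37:1 Academy).
Area ratio = (1.370)/(2.400) = 57.08%; the remaining 42.92% is cropped out.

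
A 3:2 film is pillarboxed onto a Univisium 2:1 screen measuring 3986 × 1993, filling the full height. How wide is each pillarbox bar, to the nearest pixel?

The film is 1993 × 3/2 ≈ 2989.50 px wide.
3986 − 2989.50 = 996.50 px of bars (498.25 each).

498 px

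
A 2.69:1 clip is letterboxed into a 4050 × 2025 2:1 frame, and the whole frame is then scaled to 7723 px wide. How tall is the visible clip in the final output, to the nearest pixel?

In the 4050×2025 frame the clip fills the width: height = 4050 / 2.690 ≈ 1505.58 px.
Resizing to 7723 px wide multiplies everything by 1.9069: 1505.58 → 2871.00 px.

2871 px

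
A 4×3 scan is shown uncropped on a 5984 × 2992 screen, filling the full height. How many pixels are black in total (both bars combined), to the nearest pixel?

The scan is 2992 × 4/3 ≈ 3989.3333 px wide.
Leftover width: 5984 − 3989.3333 = 1994.6667 px.
Across the 2992-px span: 1994.6667 × 2992 ≈ 5968043 px.

5968043 pixels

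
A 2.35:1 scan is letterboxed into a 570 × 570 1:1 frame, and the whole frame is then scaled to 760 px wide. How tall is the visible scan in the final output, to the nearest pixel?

323 px

In the 570×570 frame the scan fills the width: height = 570 / 2.350 ≈ 242.55 px.
The frame scales by 760/570 = 1.3333; 242.55 × 1.3333 ≈ 323.40 px.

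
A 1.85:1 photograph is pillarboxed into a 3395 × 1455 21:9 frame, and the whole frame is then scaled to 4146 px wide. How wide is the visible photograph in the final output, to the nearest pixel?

3287 px

In the 3395×1455 frame the photograph fills the height: width = 1455 × 1.850 ≈ 2691.75 px.
Scaling 3395 → 4146 is ×1.2212, so the width becomes 2691.75 × 1.2212 ≈ 3287.19 px.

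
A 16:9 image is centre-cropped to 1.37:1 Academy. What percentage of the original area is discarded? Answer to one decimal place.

1.37:1 Academy is narrower than 16:9, so the crop keeps the full height and trims the width.
Area ratio = (1.370)/(1.778) = 77.06%; the remaining 22.94% is cropped out.

22.9%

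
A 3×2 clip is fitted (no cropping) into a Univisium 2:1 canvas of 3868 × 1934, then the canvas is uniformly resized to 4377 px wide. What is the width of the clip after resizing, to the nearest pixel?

At 3868×1934 the clip is height-limited, so width = 1934 × 3/2 ≈ 2901.00 px.
The frame scales by 4377/3868 = 1.1316; 2901.00 × 1.1316 ≈ 3282.75 px.

3283 px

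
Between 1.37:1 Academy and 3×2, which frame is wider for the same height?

3×2

1.37 and 3×2 = 1.5; 1.5 > 1.37.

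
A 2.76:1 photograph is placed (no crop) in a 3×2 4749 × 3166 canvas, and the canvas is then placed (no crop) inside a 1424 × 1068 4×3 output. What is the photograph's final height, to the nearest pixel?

First fit — 2.76:1 into 4749×3166 spans the width: 4749.00 × 1720.65.
3×2 in 1424×1068: fills the width, so the intermediate becomes 1424.00 × 949.33 — a scale of ×0.2999.
Applying the same ×0.2999: 1720.65 → 515.94.

516 px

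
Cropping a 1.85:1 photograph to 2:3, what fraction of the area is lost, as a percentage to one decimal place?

The height stays; only width is cut (since 2:3 is narrower than 1.85:1).
Fraction kept = (0.667)/(1.850) ≈ 36.04%, so 63.96% is lost.

64.0%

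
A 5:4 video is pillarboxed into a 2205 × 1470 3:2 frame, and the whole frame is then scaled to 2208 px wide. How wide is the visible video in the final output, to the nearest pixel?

In the 2205×1470 frame the video fills the height: width = 1470 × 5/4 ≈ 1837.50 px.
Scaling 2205 → 2208 is ×1.0014, so the width becomes 1837.50 × 1.0014 ≈ 1840.00 px.

1840 px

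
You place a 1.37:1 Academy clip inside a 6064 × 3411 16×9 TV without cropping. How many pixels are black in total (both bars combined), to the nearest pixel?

Since 1.370 < 1.778, the clip is height-limited.
That makes the image 4673.0700 px wide (3411 × 1.370).
6064 − 4673.0700 = 1390.9300 px of bars.
Bar area = 1390.9300 × 3411 ≈ 4744462 px.

4744462 pixels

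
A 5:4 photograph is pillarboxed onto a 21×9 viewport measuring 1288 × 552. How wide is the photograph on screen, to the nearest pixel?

690 px

5:4 (1.250) < 21×9 (2.333), so the photograph fills the height.
Content width = 552 × 5/4 ≈ 690.00 px.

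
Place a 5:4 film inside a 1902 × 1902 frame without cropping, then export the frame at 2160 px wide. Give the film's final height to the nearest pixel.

At 1902×1902 the film is width-limited, so height = 1902 × 4/5 ≈ 1521.60 px.
Scaling 1902 → 2160 is ×1.1356, so the height becomes 1521.60 × 1.1356 ≈ 1728.00 px.

1728 px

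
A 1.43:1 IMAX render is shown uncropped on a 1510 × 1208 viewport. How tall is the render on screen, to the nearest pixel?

Since 1.430 > 1.250, the render is width-limited.
The render is 1510 / 1.430 ≈ 1055.94 px tall.

1056 px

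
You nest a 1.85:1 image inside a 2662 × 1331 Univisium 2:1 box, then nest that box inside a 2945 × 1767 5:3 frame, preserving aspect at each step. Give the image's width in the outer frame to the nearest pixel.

Inside the 2662×1331 canvas the image is height-limited at 2462.35 × 1331.00.
Second fit — the Univisium 2:1 canvas into 2945×1767 spans the width: 2945.00 × 1472.50 (×1.1063 from 2662×1331).
Applying the same ×1.1063: 2462.35 → 2724.12.

2724 px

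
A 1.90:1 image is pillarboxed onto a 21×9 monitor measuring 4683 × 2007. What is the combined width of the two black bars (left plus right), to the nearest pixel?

Since 1.900 < 2.333, the image is height-limited.
That makes the image 3813.30 px wide (2007 × 1.900).
Black = 4683 − 3813.30 = 869.70 px.

870 px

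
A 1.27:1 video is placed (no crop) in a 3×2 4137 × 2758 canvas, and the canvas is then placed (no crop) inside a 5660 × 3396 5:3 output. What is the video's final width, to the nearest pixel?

4313 px

1.27:1 in 4137×2758: fills the height, so the video is 3502.66 × 2758.00.
The 3×2 canvas is height-limited in 5660×3396, giving 5094.00 × 3396.00; scale factor 1.2313.
So the video's width is 3502.66 × 1.2313 ≈ 4312.92.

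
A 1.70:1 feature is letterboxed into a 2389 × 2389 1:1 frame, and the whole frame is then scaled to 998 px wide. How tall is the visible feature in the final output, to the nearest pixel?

587 px

At 2389×2389 the feature is width-limited, so height = 2389 / 1.700 ≈ 1405.29 px.
The frame scales by 998/2389 = 0.4177; 1405.29 × 0.4177 ≈ 587.06 px.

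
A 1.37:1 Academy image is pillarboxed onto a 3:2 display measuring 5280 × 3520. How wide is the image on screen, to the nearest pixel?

1.37:1 Academy is narrower than 3:2, so it spans the full height.
That makes the image 4822.40 px wide (3520 × 1.370).

4822 px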